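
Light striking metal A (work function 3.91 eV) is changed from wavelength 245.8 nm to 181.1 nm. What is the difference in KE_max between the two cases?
1.8021 eV

Using Einstein's equation: KE_max = hc/λ - φ

For λ₁ = 245.8 nm:
KE₁ = hc/λ₁ - φ = 5.0441 - 3.91 = 1.1341 eV

For λ₂ = 181.1 nm:
KE₂ = hc/λ₂ - φ = 6.8462 - 3.91 = 2.9362 eV

Change in KE:
ΔKE = KE₂ - KE₁ = 2.9362 - 1.1341 = 1.8021 eV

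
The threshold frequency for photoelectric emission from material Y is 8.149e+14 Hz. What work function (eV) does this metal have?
3.37 eV

At the threshold frequency, photon energy equals work function:
φ = hf₀

Calculating:
φ = (6.626×10⁻³⁴ J·s)(8.149e+14 Hz)
φ = 3.37 eV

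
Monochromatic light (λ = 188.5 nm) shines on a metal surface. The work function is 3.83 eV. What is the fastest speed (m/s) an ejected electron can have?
9.8308e+05 m/s

First, find the maximum kinetic energy:
E_photon = hc/λ = 6.5774 eV
KE_max = E_photon - φ = 6.5774 - 3.83 = 2.7474 eV

Convert to Joules: KE_max = 2.7474 × 1.602×10⁻¹⁹ J = 4.4018e-19 J

Then use KE = ½mv² to find velocity:
v = √(2·KE/m) = √(2 × 4.4018e-19 J / 9.109e-31 kg)
v = 9.8308e+05 m/s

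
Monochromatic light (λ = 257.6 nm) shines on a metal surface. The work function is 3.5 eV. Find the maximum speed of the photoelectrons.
6.7962e+05 m/s

First, find the maximum kinetic energy:
E_photon = hc/λ = 4.8131 eV
KE_max = E_photon - φ = 4.8131 - 3.5 = 1.3131 eV

Convert to Joules: KE_max = 1.3131 × 1.602×10⁻¹⁹ J = 2.1037e-19 J

Then use KE = ½mv² to find velocity:
v = √(2·KE/m) = √(2 × 2.1037e-19 J / 9.109e-31 kg)
v = 6.7962e+05 m/s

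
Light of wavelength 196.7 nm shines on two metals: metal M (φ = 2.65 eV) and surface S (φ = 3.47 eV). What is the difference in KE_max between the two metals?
0.8200 eV

Using KE_max = hc/λ - φ for each metal:

Photon energy: E = hc/λ = 6.3032 eV

For metal M (φ₁ = 2.65 eV):
KE₁ = E - φ₁ = 6.3032 - 2.65 = 3.6532 eV

For surface S (φ₂ = 3.47 eV):
KE₂ = E - φ₂ = 6.3032 - 3.47 = 2.8332 eV

Difference:
ΔKE = KE₁ - KE₂ = 3.6532 - 2.8332 = 0.8200 eV

Note: The difference equals the difference in work functions: 3.47 - 2.65 = 0.82 eV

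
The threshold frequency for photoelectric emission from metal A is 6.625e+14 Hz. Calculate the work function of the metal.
2.74 eV

At the threshold frequency, photon energy equals work function:
φ = hf₀

Calculating:
φ = (6.626×10⁻³⁴ J·s)(6.625e+14 Hz)
φ = 2.74 eV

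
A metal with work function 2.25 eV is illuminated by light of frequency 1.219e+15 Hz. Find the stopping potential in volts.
2.7914 V

The stopping potential V_s satisfies: eV_s = KE_max

First, find KE_max using Einstein's equation:
E_photon = hf = (6.626×10⁻³⁴ J·s)(1.219e+15 Hz) = 5.0414 eV
KE_max = E_photon - φ = 5.0414 - 2.25 = 2.7914 eV

Since eV_s = KE_max:
V_s = KE_max/e = 2.7914 V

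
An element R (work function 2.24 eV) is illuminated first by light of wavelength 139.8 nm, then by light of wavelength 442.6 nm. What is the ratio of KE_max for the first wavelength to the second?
11.8102

Using Einstein's equation: KE_max = hc/λ - φ

For λ₁ = 139.8 nm:
E₁ = hc/λ₁ = 8.8687 eV
KE₁ = E₁ - φ = 8.8687 - 2.24 = 6.6287 eV

For λ₂ = 442.6 nm:
E₂ = hc/λ₂ = 2.8013 eV
KE₂ = E₂ - φ = 2.8013 - 2.24 = 0.5613 eV

Ratio: KE₁/KE₂ = 6.6287/0.5613 = 11.8102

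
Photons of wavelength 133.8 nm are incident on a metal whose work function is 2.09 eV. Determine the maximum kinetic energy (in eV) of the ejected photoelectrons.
7.1764 eV

Using Einstein's photoelectric equation: KE_max = hf - φ = hc/λ - φ

First, calculate the photon energy:
E_photon = hc/λ = (6.626×10⁻³⁴ J·s)(3×10⁸ m/s) / (133.8×10⁻⁹ m)
E_photon = 9.2664 eV

Then, the maximum kinetic energy:
KE_max = E_photon - φ = 9.2664 eV - 2.09 eV = 7.1764 eV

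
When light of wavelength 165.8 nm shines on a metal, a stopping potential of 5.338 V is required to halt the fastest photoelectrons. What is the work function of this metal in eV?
2.14 eV

The stopping potential gives the maximum kinetic energy: KE_max = eV_s = 5.338 eV

From Einstein's photoelectric equation: KE_max = hc/λ - φ
Rearranging: φ = hc/λ - KE_max

Calculate photon energy:
E_photon = hc/λ = (6.626×10⁻³⁴ J·s)(3×10⁸ m/s) / (165.8×10⁻⁹ m) = 7.4779 eV

Therefore:
φ = 7.4779 - 5.338 = 2.14 eV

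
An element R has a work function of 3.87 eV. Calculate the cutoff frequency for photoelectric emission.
9.3576e+14 Hz

The threshold frequency is when the photon energy equals the work function:
hf₀ = φ

Solving for f₀:
f₀ = φ/h = (3.87 eV × 1.602×10⁻¹⁹ J/eV) / (6.626×10⁻³⁴ J·s)
f₀ = 9.3576e+14 Hz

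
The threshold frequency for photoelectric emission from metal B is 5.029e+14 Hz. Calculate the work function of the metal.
2.08 eV

At the threshold frequency, photon energy equals work function:
φ = hf₀

Calculating:
φ = (6.626×10⁻³⁴ J·s)(5.029e+14 Hz)
φ = 2.08 eV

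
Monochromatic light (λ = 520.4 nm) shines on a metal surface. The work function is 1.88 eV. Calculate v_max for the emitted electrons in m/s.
4.2042e+05 m/s

First, find the maximum kinetic energy:
E_photon = hc/λ = 2.3825 eV
KE_max = E_photon - φ = 2.3825 - 1.88 = 0.5025 eV

Convert to Joules: KE_max = 0.5025 × 1.602×10⁻¹⁹ J = 8.0506e-20 J

Then use KE = ½mv² to find velocity:
v = √(2·KE/m) = √(2 × 8.0506e-20 J / 9.109e-31 kg)
v = 4.2042e+05 m/s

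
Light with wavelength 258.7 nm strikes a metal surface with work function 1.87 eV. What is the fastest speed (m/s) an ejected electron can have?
1.0139e+06 m/s

First, find the maximum kinetic energy:
E_photon = hc/λ = 4.7926 eV
KE_max = E_photon - φ = 4.7926 - 1.87 = 2.9226 eV

Convert to Joules: KE_max = 2.9226 × 1.602×10⁻¹⁹ J = 4.6825e-19 J

Then use KE = ½mv² to find velocity:
v = √(2·KE/m) = √(2 × 4.6825e-19 J / 9.109e-31 kg)
v = 1.0139e+06 m/s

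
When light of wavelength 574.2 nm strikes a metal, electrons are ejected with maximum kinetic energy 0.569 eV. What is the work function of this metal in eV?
1.59 eV

From Einstein's photoelectric equation: KE_max = hf - φ = hc/λ - φ

Rearranging for φ:
φ = hc/λ - KE_max

Calculate photon energy:
E_photon = hc/λ = 2.1593 eV

Therefore:
φ = 2.1593 - 0.569 = 1.59 eV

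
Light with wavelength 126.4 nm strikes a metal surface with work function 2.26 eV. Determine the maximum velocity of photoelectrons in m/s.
1.6295e+06 m/s

First, find the maximum kinetic energy:
E_photon = hc/λ = 9.8089 eV
KE_max = E_photon - φ = 9.8089 - 2.26 = 7.5489 eV

Convert to Joules: KE_max = 7.5489 × 1.602×10⁻¹⁹ J = 1.2095e-18 J

Then use KE = ½mv² to find velocity:
v = √(2·KE/m) = √(2 × 1.2095e-18 J / 9.109e-31 kg)
v = 1.6295e+06 m/s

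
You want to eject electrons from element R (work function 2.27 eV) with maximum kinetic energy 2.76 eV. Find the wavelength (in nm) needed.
246.49 nm

From Einstein's equation: KE_max = hc/λ - φ

Rearranging for λ:
hc/λ = KE_max + φ
λ = hc/(KE_max + φ)

Required photon energy:
E_photon = KE_max + φ = 2.76 + 2.27 = 5.03 eV

Required wavelength:
λ = hc/E_photon = (6.626×10⁻³⁴)(3×10⁸) / (5.03 × 1.602×10⁻¹⁹)
λ = 246.49 nm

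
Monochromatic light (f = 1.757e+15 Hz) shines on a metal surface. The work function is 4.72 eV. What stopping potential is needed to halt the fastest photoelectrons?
2.5464 V

The stopping potential V_s satisfies: eV_s = KE_max

First, find KE_max using Einstein's equation:
E_photon = hf = (6.626×10⁻³⁴ J·s)(1.757e+15 Hz) = 7.2664 eV
KE_max = E_photon - φ = 7.2664 - 4.72 = 2.5464 eV

Since eV_s = KE_max:
V_s = KE_max/e = 2.5464 V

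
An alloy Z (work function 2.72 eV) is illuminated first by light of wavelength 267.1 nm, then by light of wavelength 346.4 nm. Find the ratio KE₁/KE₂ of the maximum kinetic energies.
2.2368

Using Einstein's equation: KE_max = hc/λ - φ

For λ₁ = 267.1 nm:
E₁ = hc/λ₁ = 4.6419 eV
KE₁ = E₁ - φ = 4.6419 - 2.72 = 1.9219 eV

For λ₂ = 346.4 nm:
E₂ = hc/λ₂ = 3.5792 eV
KE₂ = E₂ - φ = 3.5792 - 2.72 = 0.8592 eV

Ratio: KE₁/KE₂ = 1.9219/0.8592 = 2.2368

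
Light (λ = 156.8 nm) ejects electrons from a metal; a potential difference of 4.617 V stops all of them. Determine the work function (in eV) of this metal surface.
3.29 eV

The stopping potential gives the maximum kinetic energy: KE_max = eV_s = 4.617 eV

From Einstein's photoelectric equation: KE_max = hc/λ - φ
Rearranging: φ = hc/λ - KE_max

Calculate photon energy:
E_photon = hc/λ = (6.626×10⁻³⁴ J·s)(3×10⁸ m/s) / (156.8×10⁻⁹ m) = 7.9072 eV

Therefore:
φ = 7.9072 - 4.617 = 3.29 eV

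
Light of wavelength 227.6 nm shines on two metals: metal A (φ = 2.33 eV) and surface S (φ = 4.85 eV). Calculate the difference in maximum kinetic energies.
2.5200 eV

Using KE_max = hc/λ - φ for each metal:

Photon energy: E = hc/λ = 5.4475 eV

For metal A (φ₁ = 2.33 eV):
KE₁ = E - φ₁ = 5.4475 - 2.33 = 3.1175 eV

For surface S (φ₂ = 4.85 eV):
KE₂ = E - φ₂ = 5.4475 - 4.85 = 0.5975 eV

Difference:
ΔKE = KE₁ - KE₂ = 3.1175 - 0.5975 = 2.5200 eV

Note: The difference equals the difference in work functions: 4.85 - 2.33 = 2.52 eV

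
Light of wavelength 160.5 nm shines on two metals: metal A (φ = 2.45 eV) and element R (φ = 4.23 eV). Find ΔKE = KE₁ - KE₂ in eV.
1.7800 eV

Using KE_max = hc/λ - φ for each metal:

Photon energy: E = hc/λ = 7.7249 eV

For metal A (φ₁ = 2.45 eV):
KE₁ = E - φ₁ = 7.7249 - 2.45 = 5.2749 eV

For element R (φ₂ = 4.23 eV):
KE₂ = E - φ₂ = 7.7249 - 4.23 = 3.4949 eV

Difference:
ΔKE = KE₁ - KE₂ = 5.2749 - 3.4949 = 1.7800 eV

Note: The difference equals the difference in work functions: 4.23 - 2.45 = 1.78 eV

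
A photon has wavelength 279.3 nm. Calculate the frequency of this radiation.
1.0734e+15 Hz

Using the wave equation: c = fλ

Solving for frequency:
f = c/λ = (3×10⁸ m/s) / (279.3×10⁻⁹ m)
f = 1.0734e+15 Hz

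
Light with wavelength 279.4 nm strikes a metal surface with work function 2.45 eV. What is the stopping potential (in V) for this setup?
1.9875 V

The stopping potential V_s satisfies: eV_s = KE_max

First, find KE_max using Einstein's equation:
E_photon = hc/λ = 4.4375 eV
KE_max = E_photon - φ = 4.4375 - 2.45 = 1.9875 eV

Since eV_s = KE_max:
V_s = KE_max/e = 1.9875 V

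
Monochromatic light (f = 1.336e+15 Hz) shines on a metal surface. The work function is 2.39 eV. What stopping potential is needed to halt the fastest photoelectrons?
3.1353 V

The stopping potential V_s satisfies: eV_s = KE_max

First, find KE_max using Einstein's equation:
E_photon = hf = (6.626×10⁻³⁴ J·s)(1.336e+15 Hz) = 5.5253 eV
KE_max = E_photon - φ = 5.5253 - 2.39 = 3.1353 eV

Since eV_s = KE_max:
V_s = KE_max/e = 3.1353 V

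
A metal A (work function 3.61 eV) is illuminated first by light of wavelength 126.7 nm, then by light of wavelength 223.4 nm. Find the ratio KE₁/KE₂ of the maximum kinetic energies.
3.1835

Using Einstein's equation: KE_max = hc/λ - φ

For λ₁ = 126.7 nm:
E₁ = hc/λ₁ = 9.7857 eV
KE₁ = E₁ - φ = 9.7857 - 3.61 = 6.1757 eV

For λ₂ = 223.4 nm:
E₂ = hc/λ₂ = 5.5499 eV
KE₂ = E₂ - φ = 5.5499 - 3.61 = 1.9399 eV

Ratio: KE₁/KE₂ = 6.1757/1.9399 = 3.1835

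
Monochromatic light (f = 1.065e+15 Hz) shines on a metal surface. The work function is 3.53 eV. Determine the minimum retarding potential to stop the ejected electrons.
0.8745 V

The stopping potential V_s satisfies: eV_s = KE_max

First, find KE_max using Einstein's equation:
E_photon = hf = (6.626×10⁻³⁴ J·s)(1.065e+15 Hz) = 4.4045 eV
KE_max = E_photon - φ = 4.4045 - 3.53 = 0.8745 eV

Since eV_s = KE_max:
V_s = KE_max/e = 0.8745 V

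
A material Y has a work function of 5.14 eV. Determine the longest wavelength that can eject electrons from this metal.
241.21 nm

The threshold wavelength is when the photon energy equals the work function:
hc/λ₀ = φ

Solving for λ₀:
λ₀ = hc/φ = (6.626×10⁻³⁴ J·s)(3×10⁸ m/s) / (5.14 eV × 1.602×10⁻¹⁹ J/eV)
λ₀ = 241.21 nm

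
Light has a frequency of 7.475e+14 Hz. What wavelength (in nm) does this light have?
401.06 nm

Using the wave equation: c = fλ

Solving for wavelength:
λ = c/f = (3×10⁸ m/s) / (7.475e+14 Hz)
λ = 401.06 nm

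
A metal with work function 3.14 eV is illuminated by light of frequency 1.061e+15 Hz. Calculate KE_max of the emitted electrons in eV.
1.2479 eV

Using Einstein's photoelectric equation: KE_max = hf - φ

First, calculate the photon energy:
E_photon = hf = (6.626×10⁻³⁴ J·s)(1.061e+15 Hz)
E_photon = 4.3879 eV

Then, the maximum kinetic energy:
KE_max = E_photon - φ = 4.3879 eV - 3.14 eV = 1.2479 eV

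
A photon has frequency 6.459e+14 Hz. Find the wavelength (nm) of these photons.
464.15 nm

Using the wave equation: c = fλ

Solving for wavelength:
λ = c/f = (3×10⁸ m/s) / (6.459e+14 Hz)
λ = 464.15 nm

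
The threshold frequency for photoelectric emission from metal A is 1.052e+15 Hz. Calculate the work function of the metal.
4.35 eV

At the threshold frequency, photon energy equals work function:
φ = hf₀

Calculating:
φ = (6.626×10⁻³⁴ J·s)(1.052e+15 Hz)
φ = 4.35 eV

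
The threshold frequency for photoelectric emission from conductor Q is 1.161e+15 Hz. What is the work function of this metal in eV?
4.80 eV

At the threshold frequency, photon energy equals work function:
φ = hf₀

Calculating:
φ = (6.626×10⁻³⁴ J·s)(1.161e+15 Hz)
φ = 4.80 eV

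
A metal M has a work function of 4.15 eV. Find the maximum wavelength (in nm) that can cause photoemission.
298.76 nm

The threshold wavelength is when the photon energy equals the work function:
hc/λ₀ = φ

Solving for λ₀:
λ₀ = hc/φ = (6.626×10⁻³⁴ J·s)(3×10⁸ m/s) / (4.15 eV × 1.602×10⁻¹⁹ J/eV)
λ₀ = 298.76 nm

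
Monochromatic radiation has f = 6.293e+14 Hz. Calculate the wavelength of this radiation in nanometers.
476.39 nm

Using the wave equation: c = fλ

Solving for wavelength:
λ = c/f = (3×10⁸ m/s) / (6.293e+14 Hz)
λ = 476.39 nm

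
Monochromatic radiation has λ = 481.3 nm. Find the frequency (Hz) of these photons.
6.2288e+14 Hz

Using the wave equation: c = fλ

Solving for frequency:
f = c/λ = (3×10⁸ m/s) / (481.3×10⁻⁹ m)
f = 6.2288e+14 Hz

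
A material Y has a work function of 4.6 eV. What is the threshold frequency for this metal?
1.1123e+15 Hz

The threshold frequency is when the photon energy equals the work function:
hf₀ = φ

Solving for f₀:
f₀ = φ/h = (4.6 eV × 1.602×10⁻¹⁹ J/eV) / (6.626×10⁻³⁴ J·s)
f₀ = 1.1123e+15 Hz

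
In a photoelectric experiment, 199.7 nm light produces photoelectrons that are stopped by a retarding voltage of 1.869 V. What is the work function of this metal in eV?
4.34 eV

The stopping potential gives the maximum kinetic energy: KE_max = eV_s = 1.869 eV

From Einstein's photoelectric equation: KE_max = hc/λ - φ
Rearranging: φ = hc/λ - KE_max

Calculate photon energy:
E_photon = hc/λ = (6.626×10⁻³⁴ J·s)(3×10⁸ m/s) / (199.7×10⁻⁹ m) = 6.2085 eV

Therefore:
φ = 6.2085 - 1.869 = 4.34 eV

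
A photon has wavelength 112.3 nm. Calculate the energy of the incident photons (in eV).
11.0404 eV

Using E = hf = hc/λ:

E = hc/λ = (6.626×10⁻³⁴ J·s)(3×10⁸ m/s) / (112.3×10⁻⁹ m)
E = 11.0404 eV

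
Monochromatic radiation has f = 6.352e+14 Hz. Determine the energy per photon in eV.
2.6270 eV

Using E = hf:

E = hf = (6.626×10⁻³⁴ J·s)(6.352e+14 Hz)
E = 2.6270 eV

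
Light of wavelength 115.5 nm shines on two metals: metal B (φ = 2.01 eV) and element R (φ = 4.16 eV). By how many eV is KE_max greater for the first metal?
2.1500 eV

Using KE_max = hc/λ - φ for each metal:

Photon energy: E = hc/λ = 10.7346 eV

For metal B (φ₁ = 2.01 eV):
KE₁ = E - φ₁ = 10.7346 - 2.01 = 8.7246 eV

For element R (φ₂ = 4.16 eV):
KE₂ = E - φ₂ = 10.7346 - 4.16 = 6.5746 eV

Difference:
ΔKE = KE₁ - KE₂ = 8.7246 - 6.5746 = 2.1500 eV

Note: The difference equals the difference in work functions: 4.16 - 2.01 = 2.15 eV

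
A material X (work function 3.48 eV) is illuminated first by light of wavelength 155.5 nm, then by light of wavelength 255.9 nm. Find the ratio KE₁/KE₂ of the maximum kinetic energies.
3.2917

Using Einstein's equation: KE_max = hc/λ - φ

For λ₁ = 155.5 nm:
E₁ = hc/λ₁ = 7.9733 eV
KE₁ = E₁ - φ = 7.9733 - 3.48 = 4.4933 eV

For λ₂ = 255.9 nm:
E₂ = hc/λ₂ = 4.8450 eV
KE₂ = E₂ - φ = 4.8450 - 3.48 = 1.3650 eV

Ratio: KE₁/KE₂ = 4.4933/1.3650 = 3.2917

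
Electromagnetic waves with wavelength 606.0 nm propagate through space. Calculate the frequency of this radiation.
4.9471e+14 Hz

Using the wave equation: c = fλ

Solving for frequency:
f = c/λ = (3×10⁸ m/s) / (606.0×10⁻⁹ m)
f = 4.9471e+14 Hz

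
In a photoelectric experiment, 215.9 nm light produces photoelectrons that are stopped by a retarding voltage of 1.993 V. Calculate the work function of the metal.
3.75 eV

The stopping potential gives the maximum kinetic energy: KE_max = eV_s = 1.993 eV

From Einstein's photoelectric equation: KE_max = hc/λ - φ
Rearranging: φ = hc/λ - KE_max

Calculate photon energy:
E_photon = hc/λ = (6.626×10⁻³⁴ J·s)(3×10⁸ m/s) / (215.9×10⁻⁹ m) = 5.7427 eV

Therefore:
φ = 5.7427 - 1.993 = 3.75 eV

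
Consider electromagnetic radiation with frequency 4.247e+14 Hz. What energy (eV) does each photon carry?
1.7564 eV

Using E = hf:

E = hf = (6.626×10⁻³⁴ J·s)(4.247e+14 Hz)
E = 1.7564 eV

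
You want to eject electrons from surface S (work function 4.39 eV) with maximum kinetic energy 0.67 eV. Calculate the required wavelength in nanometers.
245.03 nm

From Einstein's equation: KE_max = hc/λ - φ

Rearranging for λ:
hc/λ = KE_max + φ
λ = hc/(KE_max + φ)

Required photon energy:
E_photon = KE_max + φ = 0.67 + 4.39 = 5.06 eV

Required wavelength:
λ = hc/E_photon = (6.626×10⁻³⁴)(3×10⁸) / (5.06 × 1.602×10⁻¹⁹)
λ = 245.03 nm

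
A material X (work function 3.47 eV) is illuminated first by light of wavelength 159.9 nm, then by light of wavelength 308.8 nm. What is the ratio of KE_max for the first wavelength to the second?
7.8598

Using Einstein's equation: KE_max = hc/λ - φ

For λ₁ = 159.9 nm:
E₁ = hc/λ₁ = 7.7539 eV
KE₁ = E₁ - φ = 7.7539 - 3.47 = 4.2839 eV

For λ₂ = 308.8 nm:
E₂ = hc/λ₂ = 4.0150 eV
KE₂ = E₂ - φ = 4.0150 - 3.47 = 0.5450 eV

Ratio: KE₁/KE₂ = 4.2839/0.5450 = 7.8598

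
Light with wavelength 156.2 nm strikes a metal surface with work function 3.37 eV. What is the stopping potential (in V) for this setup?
4.5675 V

The stopping potential V_s satisfies: eV_s = KE_max

First, find KE_max using Einstein's equation:
E_photon = hc/λ = 7.9375 eV
KE_max = E_photon - φ = 7.9375 - 3.37 = 4.5675 eV

Since eV_s = KE_max:
V_s = KE_max/e = 4.5675 V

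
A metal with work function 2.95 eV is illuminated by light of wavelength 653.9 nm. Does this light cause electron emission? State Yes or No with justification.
No

For photoemission, the photon energy must exceed the work function.

Photon energy: E = hc/λ = 1.8961 eV
Work function: φ = 2.95 eV

Since E_photon (1.8961 eV) < φ (2.95 eV), photoemission will NOT occur.
The threshold wavelength is λ₀ = hc/φ = 420.3 nm.
Since 653.9 nm > 420.3 nm, the photons lack sufficient energy.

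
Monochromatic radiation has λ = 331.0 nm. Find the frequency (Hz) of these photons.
9.0572e+14 Hz

Using the wave equation: c = fλ

Solving for frequency:
f = c/λ = (3×10⁸ m/s) / (331.0×10⁻⁹ m)
f = 9.0572e+14 Hz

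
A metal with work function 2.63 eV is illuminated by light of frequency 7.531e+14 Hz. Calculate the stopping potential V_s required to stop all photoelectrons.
0.4846 V

The stopping potential V_s satisfies: eV_s = KE_max

First, find KE_max using Einstein's equation:
E_photon = hf = (6.626×10⁻³⁴ J·s)(7.531e+14 Hz) = 3.1146 eV
KE_max = E_photon - φ = 3.1146 - 2.63 = 0.4846 eV

Since eV_s = KE_max:
V_s = KE_max/e = 0.4846 V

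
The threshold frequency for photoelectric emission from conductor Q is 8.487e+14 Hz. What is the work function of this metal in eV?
3.51 eV

At the threshold frequency, photon energy equals work function:
φ = hf₀

Calculating:
φ = (6.626×10⁻³⁴ J·s)(8.487e+14 Hz)
φ = 3.51 eV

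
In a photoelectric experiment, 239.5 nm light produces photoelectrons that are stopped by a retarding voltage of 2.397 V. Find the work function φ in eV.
2.78 eV

The stopping potential gives the maximum kinetic energy: KE_max = eV_s = 2.397 eV

From Einstein's photoelectric equation: KE_max = hc/λ - φ
Rearranging: φ = hc/λ - KE_max

Calculate photon energy:
E_photon = hc/λ = (6.626×10⁻³⁴ J·s)(3×10⁸ m/s) / (239.5×10⁻⁹ m) = 5.1768 eV

Therefore:
φ = 5.1768 - 2.397 = 2.78 eV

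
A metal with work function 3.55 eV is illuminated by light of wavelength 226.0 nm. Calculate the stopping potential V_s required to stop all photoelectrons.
1.9360 V

The stopping potential V_s satisfies: eV_s = KE_max

First, find KE_max using Einstein's equation:
E_photon = hc/λ = 5.4860 eV
KE_max = E_photon - φ = 5.4860 - 3.55 = 1.9360 eV

Since eV_s = KE_max:
V_s = KE_max/e = 1.9360 V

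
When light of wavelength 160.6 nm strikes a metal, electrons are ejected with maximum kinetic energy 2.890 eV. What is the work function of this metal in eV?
4.83 eV

From Einstein's photoelectric equation: KE_max = hf - φ = hc/λ - φ

Rearranging for φ:
φ = hc/λ - KE_max

Calculate photon energy:
E_photon = hc/λ = 7.7201 eV

Therefore:
φ = 7.7201 - 2.890 = 4.83 eV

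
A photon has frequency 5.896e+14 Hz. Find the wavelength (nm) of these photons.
508.47 nm

Using the wave equation: c = fλ

Solving for wavelength:
λ = c/f = (3×10⁸ m/s) / (5.896e+14 Hz)
λ = 508.47 nm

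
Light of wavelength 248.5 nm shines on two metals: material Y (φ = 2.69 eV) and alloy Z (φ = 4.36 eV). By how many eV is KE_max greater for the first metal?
1.6700 eV

Using KE_max = hc/λ - φ for each metal:

Photon energy: E = hc/λ = 4.9893 eV

For material Y (φ₁ = 2.69 eV):
KE₁ = E - φ₁ = 4.9893 - 2.69 = 2.2993 eV

For alloy Z (φ₂ = 4.36 eV):
KE₂ = E - φ₂ = 4.9893 - 4.36 = 0.6293 eV

Difference:
ΔKE = KE₁ - KE₂ = 2.2993 - 0.6293 = 1.6700 eV

Note: The difference equals the difference in work functions: 4.36 - 2.69 = 1.67 eV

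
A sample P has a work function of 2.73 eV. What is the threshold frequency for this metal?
6.6011e+14 Hz

The threshold frequency is when the photon energy equals the work function:
hf₀ = φ

Solving for f₀:
f₀ = φ/h = (2.73 eV × 1.602×10⁻¹⁹ J/eV) / (6.626×10⁻³⁴ J·s)
f₀ = 6.6011e+14 Hz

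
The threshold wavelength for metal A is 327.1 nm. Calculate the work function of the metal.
3.79 eV

At the threshold wavelength, photon energy equals work function:
φ = hc/λ₀

Calculating:
φ = (6.626×10⁻³⁴ J·s)(3×10⁸ m/s) / (327.1×10⁻⁹ m)
φ = 3.79 eV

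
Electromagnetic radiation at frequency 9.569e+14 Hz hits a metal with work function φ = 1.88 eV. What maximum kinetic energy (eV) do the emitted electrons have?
2.0774 eV

Using Einstein's photoelectric equation: KE_max = hf - φ

First, calculate the photon energy:
E_photon = hf = (6.626×10⁻³⁴ J·s)(9.569e+14 Hz)
E_photon = 3.9574 eV

Then, the maximum kinetic energy:
KE_max = E_photon - φ = 3.9574 eV - 1.88 eV = 2.0774 eV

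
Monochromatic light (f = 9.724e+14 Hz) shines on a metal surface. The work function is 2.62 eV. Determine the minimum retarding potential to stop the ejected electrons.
1.4015 V

The stopping potential V_s satisfies: eV_s = KE_max

First, find KE_max using Einstein's equation:
E_photon = hf = (6.626×10⁻³⁴ J·s)(9.724e+14 Hz) = 4.0215 eV
KE_max = E_photon - φ = 4.0215 - 2.62 = 1.4015 eV

Since eV_s = KE_max:
V_s = KE_max/e = 1.4015 V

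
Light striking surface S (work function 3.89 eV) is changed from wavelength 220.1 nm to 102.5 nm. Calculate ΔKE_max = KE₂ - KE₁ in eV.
6.4629 eV

Using Einstein's equation: KE_max = hc/λ - φ

For λ₁ = 220.1 nm:
KE₁ = hc/λ₁ - φ = 5.6331 - 3.89 = 1.7431 eV

For λ₂ = 102.5 nm:
KE₂ = hc/λ₂ - φ = 12.0960 - 3.89 = 8.2060 eV

Change in KE:
ΔKE = KE₂ - KE₁ = 8.2060 - 1.7431 = 6.4629 eV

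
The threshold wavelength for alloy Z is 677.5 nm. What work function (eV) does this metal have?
1.83 eV

At the threshold wavelength, photon energy equals work function:
φ = hc/λ₀

Calculating:
φ = (6.626×10⁻³⁴ J·s)(3×10⁸ m/s) / (677.5×10⁻⁹ m)
φ = 1.83 eV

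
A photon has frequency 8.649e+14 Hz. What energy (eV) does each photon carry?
3.5769 eV

Using E = hf:

E = hf = (6.626×10⁻³⁴ J·s)(8.649e+14 Hz)
E = 3.5769 eV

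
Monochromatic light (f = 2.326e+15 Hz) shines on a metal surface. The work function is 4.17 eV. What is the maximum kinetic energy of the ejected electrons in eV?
5.4496 eV

Using Einstein's photoelectric equation: KE_max = hf - φ

First, calculate the photon energy:
E_photon = hf = (6.626×10⁻³⁴ J·s)(2.326e+15 Hz)
E_photon = 9.6196 eV

Then, the maximum kinetic energy:
KE_max = E_photon - φ = 9.6196 eV - 4.17 eV = 5.4496 eV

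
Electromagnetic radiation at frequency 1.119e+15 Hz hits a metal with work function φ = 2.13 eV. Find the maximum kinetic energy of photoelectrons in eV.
2.4978 eV

Using Einstein's photoelectric equation: KE_max = hf - φ

First, calculate the photon energy:
E_photon = hf = (6.626×10⁻³⁴ J·s)(1.119e+15 Hz)
E_photon = 4.6278 eV

Then, the maximum kinetic energy:
KE_max = E_photon - φ = 4.6278 eV - 2.13 eV = 2.4978 eV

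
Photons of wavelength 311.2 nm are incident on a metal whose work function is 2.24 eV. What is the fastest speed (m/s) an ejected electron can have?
7.8326e+05 m/s

First, find the maximum kinetic energy:
E_photon = hc/λ = 3.9841 eV
KE_max = E_photon - φ = 3.9841 - 2.24 = 1.7441 eV

Convert to Joules: KE_max = 1.7441 × 1.602×10⁻¹⁹ J = 2.7943e-19 J

Then use KE = ½mv² to find velocity:
v = √(2·KE/m) = √(2 × 2.7943e-19 J / 9.109e-31 kg)
v = 7.8326e+05 m/s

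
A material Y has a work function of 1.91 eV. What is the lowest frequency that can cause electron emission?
4.6184e+14 Hz

The threshold frequency is when the photon energy equals the work function:
hf₀ = φ

Solving for f₀:
f₀ = φ/h = (1.91 eV × 1.602×10⁻¹⁹ J/eV) / (6.626×10⁻³⁴ J·s)
f₀ = 4.6184e+14 Hz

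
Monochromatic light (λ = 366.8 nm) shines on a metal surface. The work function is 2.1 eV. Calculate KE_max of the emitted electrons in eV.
1.2802 eV

Using Einstein's photoelectric equation: KE_max = hf - φ = hc/λ - φ

First, calculate the photon energy:
E_photon = hc/λ = (6.626×10⁻³⁴ J·s)(3×10⁸ m/s) / (366.8×10⁻⁹ m)
E_photon = 3.3802 eV

Then, the maximum kinetic energy:
KE_max = E_photon - φ = 3.3802 eV - 2.1 eV = 1.2802 eV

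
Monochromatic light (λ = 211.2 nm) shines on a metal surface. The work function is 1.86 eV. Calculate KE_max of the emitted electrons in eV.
4.0105 eV

Using Einstein's photoelectric equation: KE_max = hf - φ = hc/λ - φ

First, calculate the photon energy:
E_photon = hc/λ = (6.626×10⁻³⁴ J·s)(3×10⁸ m/s) / (211.2×10⁻⁹ m)
E_photon = 5.8705 eV

Then, the maximum kinetic energy:
KE_max = E_photon - φ = 5.8705 eV - 1.86 eV = 4.0105 eV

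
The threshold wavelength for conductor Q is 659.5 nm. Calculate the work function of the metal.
1.88 eV

At the threshold wavelength, photon energy equals work function:
φ = hc/λ₀

Calculating:
φ = (6.626×10⁻³⁴ J·s)(3×10⁸ m/s) / (659.5×10⁻⁹ m)
φ = 1.88 eV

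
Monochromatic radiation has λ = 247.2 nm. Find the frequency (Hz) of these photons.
1.2128e+15 Hz

Using the wave equation: c = fλ

Solving for frequency:
f = c/λ = (3×10⁸ m/s) / (247.2×10⁻⁹ m)
f = 1.2128e+15 Hz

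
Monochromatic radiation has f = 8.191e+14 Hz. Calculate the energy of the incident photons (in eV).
3.3875 eV

Using E = hf:

E = hf = (6.626×10⁻³⁴ J·s)(8.191e+14 Hz)
E = 3.3875 eV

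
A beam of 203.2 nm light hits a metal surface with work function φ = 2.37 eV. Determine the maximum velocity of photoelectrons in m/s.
1.1457e+06 m/s

First, find the maximum kinetic energy:
E_photon = hc/λ = 6.1016 eV
KE_max = E_photon - φ = 6.1016 - 2.37 = 3.7316 eV

Convert to Joules: KE_max = 3.7316 × 1.602×10⁻¹⁹ J = 5.9787e-19 J

Then use KE = ½mv² to find velocity:
v = √(2·KE/m) = √(2 × 5.9787e-19 J / 9.109e-31 kg)
v = 1.1457e+06 m/s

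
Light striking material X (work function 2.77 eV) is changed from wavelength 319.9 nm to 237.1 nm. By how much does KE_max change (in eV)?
1.3535 eV

Using Einstein's equation: KE_max = hc/λ - φ

For λ₁ = 319.9 nm:
KE₁ = hc/λ₁ - φ = 3.8757 - 2.77 = 1.1057 eV

For λ₂ = 237.1 nm:
KE₂ = hc/λ₂ - φ = 5.2292 - 2.77 = 2.4592 eV

Change in KE:
ΔKE = KE₂ - KE₁ = 2.4592 - 1.1057 = 1.3535 eV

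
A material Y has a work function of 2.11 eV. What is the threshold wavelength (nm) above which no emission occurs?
587.60 nm

The threshold wavelength is when the photon energy equals the work function:
hc/λ₀ = φ

Solving for λ₀:
λ₀ = hc/φ = (6.626×10⁻³⁴ J·s)(3×10⁸ m/s) / (2.11 eV × 1.602×10⁻¹⁹ J/eV)
λ₀ = 587.60 nm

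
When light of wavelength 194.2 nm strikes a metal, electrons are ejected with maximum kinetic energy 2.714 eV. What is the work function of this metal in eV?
3.67 eV

From Einstein's photoelectric equation: KE_max = hf - φ = hc/λ - φ

Rearranging for φ:
φ = hc/λ - KE_max

Calculate photon energy:
E_photon = hc/λ = 6.3844 eV

Therefore:
φ = 6.3844 - 2.714 = 3.67 eV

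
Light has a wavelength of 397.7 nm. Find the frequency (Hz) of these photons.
7.5382e+14 Hz

Using the wave equation: c = fλ

Solving for frequency:
f = c/λ = (3×10⁸ m/s) / (397.7×10⁻⁹ m)
f = 7.5382e+14 Hz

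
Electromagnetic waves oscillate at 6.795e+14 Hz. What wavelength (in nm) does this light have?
441.20 nm

Using the wave equation: c = fλ

Solving for wavelength:
λ = c/f = (3×10⁸ m/s) / (6.795e+14 Hz)
λ = 441.20 nm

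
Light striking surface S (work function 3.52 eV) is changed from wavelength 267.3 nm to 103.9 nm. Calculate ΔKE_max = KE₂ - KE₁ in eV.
7.2946 eV

Using Einstein's equation: KE_max = hc/λ - φ

For λ₁ = 267.3 nm:
KE₁ = hc/λ₁ - φ = 4.6384 - 3.52 = 1.1184 eV

For λ₂ = 103.9 nm:
KE₂ = hc/λ₂ - φ = 11.9330 - 3.52 = 8.4130 eV

Change in KE:
ΔKE = KE₂ - KE₁ = 8.4130 - 1.1184 = 7.2946 eV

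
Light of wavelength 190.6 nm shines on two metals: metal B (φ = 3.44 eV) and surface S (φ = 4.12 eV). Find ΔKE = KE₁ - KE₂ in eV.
0.6800 eV

Using KE_max = hc/λ - φ for each metal:

Photon energy: E = hc/λ = 6.5049 eV

For metal B (φ₁ = 3.44 eV):
KE₁ = E - φ₁ = 6.5049 - 3.44 = 3.0649 eV

For surface S (φ₂ = 4.12 eV):
KE₂ = E - φ₂ = 6.5049 - 4.12 = 2.3849 eV

Difference:
ΔKE = KE₁ - KE₂ = 3.0649 - 2.3849 = 0.6800 eV

Note: The difference equals the difference in work functions: 4.12 - 3.44 = 0.68 eV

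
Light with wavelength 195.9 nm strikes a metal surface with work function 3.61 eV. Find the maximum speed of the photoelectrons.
9.7797e+05 m/s

First, find the maximum kinetic energy:
E_photon = hc/λ = 6.3290 eV
KE_max = E_photon - φ = 6.3290 - 3.61 = 2.7190 eV

Convert to Joules: KE_max = 2.7190 × 1.602×10⁻¹⁹ J = 4.3562e-19 J

Then use KE = ½mv² to find velocity:
v = √(2·KE/m) = √(2 × 4.3562e-19 J / 9.109e-31 kg)
v = 9.7797e+05 m/s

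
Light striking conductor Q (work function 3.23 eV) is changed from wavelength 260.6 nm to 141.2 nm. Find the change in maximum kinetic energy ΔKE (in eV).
4.0231 eV

Using Einstein's equation: KE_max = hc/λ - φ

For λ₁ = 260.6 nm:
KE₁ = hc/λ₁ - φ = 4.7576 - 3.23 = 1.5276 eV

For λ₂ = 141.2 nm:
KE₂ = hc/λ₂ - φ = 8.7808 - 3.23 = 5.5508 eV

Change in KE:
ΔKE = KE₂ - KE₁ = 5.5508 - 1.5276 = 4.0231 eV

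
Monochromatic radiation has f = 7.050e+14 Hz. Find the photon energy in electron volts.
2.9156 eV

Using E = hf:

E = hf = (6.626×10⁻³⁴ J·s)(7.050e+14 Hz)
E = 2.9156 eV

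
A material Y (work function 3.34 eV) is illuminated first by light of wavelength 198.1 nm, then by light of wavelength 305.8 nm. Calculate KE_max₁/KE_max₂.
4.0854

Using Einstein's equation: KE_max = hc/λ - φ

For λ₁ = 198.1 nm:
E₁ = hc/λ₁ = 6.2587 eV
KE₁ = E₁ - φ = 6.2587 - 3.34 = 2.9187 eV

For λ₂ = 305.8 nm:
E₂ = hc/λ₂ = 4.0544 eV
KE₂ = E₂ - φ = 4.0544 - 3.34 = 0.7144 eV

Ratio: KE₁/KE₂ = 2.9187/0.7144 = 4.0854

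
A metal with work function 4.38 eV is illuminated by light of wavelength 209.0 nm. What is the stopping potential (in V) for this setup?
1.5523 V

The stopping potential V_s satisfies: eV_s = KE_max

First, find KE_max using Einstein's equation:
E_photon = hc/λ = 5.9323 eV
KE_max = E_photon - φ = 5.9323 - 4.38 = 1.5523 eV

Since eV_s = KE_max:
V_s = KE_max/e = 1.5523 V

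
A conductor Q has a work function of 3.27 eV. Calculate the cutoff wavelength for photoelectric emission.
379.16 nm

The threshold wavelength is when the photon energy equals the work function:
hc/λ₀ = φ

Solving for λ₀:
λ₀ = hc/φ = (6.626×10⁻³⁴ J·s)(3×10⁸ m/s) / (3.27 eV × 1.602×10⁻¹⁹ J/eV)
λ₀ = 379.16 nm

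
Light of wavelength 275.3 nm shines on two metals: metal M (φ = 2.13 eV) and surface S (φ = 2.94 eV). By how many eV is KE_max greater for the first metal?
0.8100 eV

Using KE_max = hc/λ - φ for each metal:

Photon energy: E = hc/λ = 4.5036 eV

For metal M (φ₁ = 2.13 eV):
KE₁ = E - φ₁ = 4.5036 - 2.13 = 2.3736 eV

For surface S (φ₂ = 2.94 eV):
KE₂ = E - φ₂ = 4.5036 - 2.94 = 1.5636 eV

Difference:
ΔKE = KE₁ - KE₂ = 2.3736 - 1.5636 = 0.8100 eV

Note: The difference equals the difference in work functions: 2.94 - 2.13 = 0.81 eV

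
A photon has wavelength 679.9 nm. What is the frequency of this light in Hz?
4.4094e+14 Hz

Using the wave equation: c = fλ

Solving for frequency:
f = c/λ = (3×10⁸ m/s) / (679.9×10⁻⁹ m)
f = 4.4094e+14 Hz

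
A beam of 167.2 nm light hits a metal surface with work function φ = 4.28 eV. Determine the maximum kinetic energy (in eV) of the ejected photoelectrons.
3.1353 eV

Using Einstein's photoelectric equation: KE_max = hf - φ = hc/λ - φ

First, calculate the photon energy:
E_photon = hc/λ = (6.626×10⁻³⁴ J·s)(3×10⁸ m/s) / (167.2×10⁻⁹ m)
E_photon = 7.4153 eV

Then, the maximum kinetic energy:
KE_max = E_photon - φ = 7.4153 eV - 4.28 eV = 3.1353 eV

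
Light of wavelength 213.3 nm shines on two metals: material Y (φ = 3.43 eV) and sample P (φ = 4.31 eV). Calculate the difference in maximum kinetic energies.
0.8800 eV

Using KE_max = hc/λ - φ for each metal:

Photon energy: E = hc/λ = 5.8127 eV

For material Y (φ₁ = 3.43 eV):
KE₁ = E - φ₁ = 5.8127 - 3.43 = 2.3827 eV

For sample P (φ₂ = 4.31 eV):
KE₂ = E - φ₂ = 5.8127 - 4.31 = 1.5027 eV

Difference:
ΔKE = KE₁ - KE₂ = 2.3827 - 1.5027 = 0.8800 eV

Note: The difference equals the difference in work functions: 4.31 - 3.43 = 0.88 eV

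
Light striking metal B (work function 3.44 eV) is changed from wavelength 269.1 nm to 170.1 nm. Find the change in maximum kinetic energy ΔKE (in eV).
2.6815 eV

Using Einstein's equation: KE_max = hc/λ - φ

For λ₁ = 269.1 nm:
KE₁ = hc/λ₁ - φ = 4.6074 - 3.44 = 1.1674 eV

For λ₂ = 170.1 nm:
KE₂ = hc/λ₂ - φ = 7.2889 - 3.44 = 3.8489 eV

Change in KE:
ΔKE = KE₂ - KE₁ = 3.8489 - 1.1674 = 2.6815 eV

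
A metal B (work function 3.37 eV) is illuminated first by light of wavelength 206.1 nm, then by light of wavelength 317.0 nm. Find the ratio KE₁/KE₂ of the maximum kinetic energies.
4.8889

Using Einstein's equation: KE_max = hc/λ - φ

For λ₁ = 206.1 nm:
E₁ = hc/λ₁ = 6.0157 eV
KE₁ = E₁ - φ = 6.0157 - 3.37 = 2.6457 eV

For λ₂ = 317.0 nm:
E₂ = hc/λ₂ = 3.9112 eV
KE₂ = E₂ - φ = 3.9112 - 3.37 = 0.5412 eV

Ratio: KE₁/KE₂ = 2.6457/0.5412 = 4.8889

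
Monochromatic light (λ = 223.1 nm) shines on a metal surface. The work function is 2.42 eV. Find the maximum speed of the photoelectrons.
1.0505e+06 m/s

First, find the maximum kinetic energy:
E_photon = hc/λ = 5.5573 eV
KE_max = E_photon - φ = 5.5573 - 2.42 = 3.1373 eV

Convert to Joules: KE_max = 3.1373 × 1.602×10⁻¹⁹ J = 5.0266e-19 J

Then use KE = ½mv² to find velocity:
v = √(2·KE/m) = √(2 × 5.0266e-19 J / 9.109e-31 kg)
v = 1.0505e+06 m/s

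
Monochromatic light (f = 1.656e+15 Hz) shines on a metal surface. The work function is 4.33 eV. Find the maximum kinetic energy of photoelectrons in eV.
2.5187 eV

Using Einstein's photoelectric equation: KE_max = hf - φ

First, calculate the photon energy:
E_photon = hf = (6.626×10⁻³⁴ J·s)(1.656e+15 Hz)
E_photon = 6.8487 eV

Then, the maximum kinetic energy:
KE_max = E_photon - φ = 6.8487 eV - 4.33 eV = 2.5187 eV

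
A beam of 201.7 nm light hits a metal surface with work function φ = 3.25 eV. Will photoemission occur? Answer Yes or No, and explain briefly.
Yes

For photoemission, the photon energy must exceed the work function.

Photon energy: E = hc/λ = 6.1470 eV
Work function: φ = 3.25 eV

Since E_photon (6.1470 eV) > φ (3.25 eV), photoemission WILL occur.
The threshold wavelength is λ₀ = hc/φ = 381.5 nm.
Since 201.7 nm < 381.5 nm, the light has sufficient energy.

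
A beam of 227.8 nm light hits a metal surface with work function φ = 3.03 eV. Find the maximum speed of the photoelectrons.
9.2125e+05 m/s

First, find the maximum kinetic energy:
E_photon = hc/λ = 5.4427 eV
KE_max = E_photon - φ = 5.4427 - 3.03 = 2.4127 eV

Convert to Joules: KE_max = 2.4127 × 1.602×10⁻¹⁹ J = 3.8655e-19 J

Then use KE = ½mv² to find velocity:
v = √(2·KE/m) = √(2 × 3.8655e-19 J / 9.109e-31 kg)
v = 9.2125e+05 m/s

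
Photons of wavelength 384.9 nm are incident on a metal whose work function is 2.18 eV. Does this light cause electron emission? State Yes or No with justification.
Yes

For photoemission, the photon energy must exceed the work function.

Photon energy: E = hc/λ = 3.2212 eV
Work function: φ = 2.18 eV

Since E_photon (3.2212 eV) > φ (2.18 eV), photoemission WILL occur.
The threshold wavelength is λ₀ = hc/φ = 568.7 nm.
Since 384.9 nm < 568.7 nm, the light has sufficient energy.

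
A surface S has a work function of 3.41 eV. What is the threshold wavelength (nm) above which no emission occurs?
363.59 nm

The threshold wavelength is when the photon energy equals the work function:
hc/λ₀ = φ

Solving for λ₀:
λ₀ = hc/φ = (6.626×10⁻³⁴ J·s)(3×10⁸ m/s) / (3.41 eV × 1.602×10⁻¹⁹ J/eV)
λ₀ = 363.59 nm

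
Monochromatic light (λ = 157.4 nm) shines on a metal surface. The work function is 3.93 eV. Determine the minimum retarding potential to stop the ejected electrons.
3.9470 V

The stopping potential V_s satisfies: eV_s = KE_max

First, find KE_max using Einstein's equation:
E_photon = hc/λ = 7.8770 eV
KE_max = E_photon - φ = 7.8770 - 3.93 = 3.9470 eV

Since eV_s = KE_max:
V_s = KE_max/e = 3.9470 V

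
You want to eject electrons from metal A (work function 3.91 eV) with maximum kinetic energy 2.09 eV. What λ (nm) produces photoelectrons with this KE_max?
206.64 nm

From Einstein's equation: KE_max = hc/λ - φ

Rearranging for λ:
hc/λ = KE_max + φ
λ = hc/(KE_max + φ)

Required photon energy:
E_photon = KE_max + φ = 2.09 + 3.91 = 6.00 eV

Required wavelength:
λ = hc/E_photon = (6.626×10⁻³⁴)(3×10⁸) / (6.00 × 1.602×10⁻¹⁹)
λ = 206.64 nm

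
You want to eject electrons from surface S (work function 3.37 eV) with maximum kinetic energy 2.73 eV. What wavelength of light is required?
203.25 nm

From Einstein's equation: KE_max = hc/λ - φ

Rearranging for λ:
hc/λ = KE_max + φ
λ = hc/(KE_max + φ)

Required photon energy:
E_photon = KE_max + φ = 2.73 + 3.37 = 6.10 eV

Required wavelength:
λ = hc/E_photon = (6.626×10⁻³⁴)(3×10⁸) / (6.10 × 1.602×10⁻¹⁹)
λ = 203.25 nm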